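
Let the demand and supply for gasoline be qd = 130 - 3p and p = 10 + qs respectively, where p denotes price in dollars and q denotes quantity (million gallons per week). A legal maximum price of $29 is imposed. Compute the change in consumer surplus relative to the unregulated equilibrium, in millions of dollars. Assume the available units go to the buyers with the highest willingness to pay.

108

Rearranging supply gives qs = p - 10. Without the control the market clears where 130 - 3p = p - 10, i.e. p* = 35 and q* = 25.
Since 29 < 35, the ceiling is binding.
At p = 29: qd = 130 - 3·29 = 43 and qs = 29 - 10 = 19.
Consumer surplus without the control is ½ · (130/3 - 35) · 25 = 625/6.
With the ceiling, 19 units are sold at 29 (assume they go to the highest-value buyers). The demand price at q = 19 is 37, so CS = ½ · [(130/3 - 29) + (37 - 29)] · 19 = 1273/6.
Change in consumer surplus = 1273/6 - 625/6 = 108.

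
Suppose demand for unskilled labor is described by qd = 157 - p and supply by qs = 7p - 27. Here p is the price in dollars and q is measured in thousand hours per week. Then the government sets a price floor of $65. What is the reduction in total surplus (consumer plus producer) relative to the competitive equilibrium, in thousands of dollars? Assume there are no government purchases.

1008

In a free market, 157 - p = 7p - 27 gives the equilibrium p* = 23, q* = 134.
The floor of 65 is above the equilibrium price 23, so it binds.
At p = 65: qd = 157 - 65 = 92 and qs = 7·65 - 27 = 428.
Quantity traded falls to 92. At q = 92 the demand price is 157 - 92 = 65 and the supply price is (27 + 92)/7 = 17.
Deadweight loss = ½ · (65 - 17) · (134 - 92) = ½ · 48 · 42 = 1008.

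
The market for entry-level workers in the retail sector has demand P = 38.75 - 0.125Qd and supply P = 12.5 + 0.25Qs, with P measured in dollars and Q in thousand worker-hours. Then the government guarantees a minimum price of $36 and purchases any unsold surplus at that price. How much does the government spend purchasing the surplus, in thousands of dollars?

2592

Rearranging demand gives Qd = 310 - 8P; rearranging supply gives Qs = 4P - 50. Equilibrium: 310 - 8P = 4P - 50, so 360 = 12P and P* = 30, Q* = 70.
The floor of 36 is above the equilibrium price 30, so it binds.
At P = 36: Qd = 310 - 8·36 = 22 and Qs = 4·36 - 50 = 94.
Surplus = Qs - Qd = 72.
Government expenditure = surplus × support price = 72 × 36 = 2592.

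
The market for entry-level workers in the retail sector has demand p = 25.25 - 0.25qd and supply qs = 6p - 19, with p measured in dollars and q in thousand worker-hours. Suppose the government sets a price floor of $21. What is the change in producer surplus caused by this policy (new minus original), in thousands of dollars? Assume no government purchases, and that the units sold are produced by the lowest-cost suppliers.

45

Rearranging demand gives qd = 101 - 4p. Setting quantity demanded equal to quantity supplied, 101 - 4p = 6p - 19, gives p* = 12 and q* = 53.
Since 21 > 12, the floor is binding.
At p = 21: qd = 101 - 4·21 = 17 and qs = 6·21 - 19 = 107.
Producer surplus without the control is ½ · (12 - 19/6) · 53 = 2809/12.
With the floor, 17 units are sold at 21. The supply price at q = 17 is 6, so PS = ½ · [(21 - 19/6) + (21 - 6)] · 17 = 3349/12.
Change in producer surplus = 3349/12 - 2809/12 = 45.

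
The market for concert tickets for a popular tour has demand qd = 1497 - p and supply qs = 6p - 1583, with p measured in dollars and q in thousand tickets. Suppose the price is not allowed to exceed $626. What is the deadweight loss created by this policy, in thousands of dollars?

0

Setting quantity demanded equal to quantity supplied, 1497 - p = 6p - 1583, gives p* = 440 and q* = 1057.
Since 626 is above p* = 440, the ceiling does not bind and the free-market outcome prevails.
Since the control does not bind, no trades are prevented and deadweight loss is zero.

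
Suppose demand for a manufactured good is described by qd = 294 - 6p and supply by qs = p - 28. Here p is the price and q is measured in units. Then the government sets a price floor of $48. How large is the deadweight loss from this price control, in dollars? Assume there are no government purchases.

84

Without the control the market clears where 294 - 6p = p - 28, i.e. p* = 46 and q* = 18.
Since 48 > 46, the floor is binding.
At p = 48: qd = 294 - 6·48 = 6 and qs = 48 - 28 = 20.
Quantity traded falls to 6. At q = 6 the demand price is (294 - 6)/6 = 48 and the supply price is 28 + 6 = 34.
Deadweight loss = ½ · (48 - 34) · (18 - 6) = ½ · 14 · 12 = 84.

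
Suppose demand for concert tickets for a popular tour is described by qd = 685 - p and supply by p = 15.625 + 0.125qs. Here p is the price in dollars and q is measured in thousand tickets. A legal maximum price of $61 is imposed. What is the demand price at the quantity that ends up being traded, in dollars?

322

Rearranging supply gives qs = 8p - 125. Equilibrium: 685 - p = 8p - 125, so 810 = 9p and p* = 90, q* = 595.
The ceiling of 61 is below the equilibrium price 90, so it binds.
At p = 61: qd = 685 - 61 = 624 and qs = 8·61 - 125 = 363.
Only 363 units reach the market. On the demand curve, the marginal buyer's willingness to pay at q = 363 is (685 - 363) = 322.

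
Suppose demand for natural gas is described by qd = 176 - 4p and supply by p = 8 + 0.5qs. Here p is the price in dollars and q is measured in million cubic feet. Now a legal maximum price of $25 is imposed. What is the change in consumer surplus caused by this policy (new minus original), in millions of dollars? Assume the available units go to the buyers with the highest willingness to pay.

Rearranging supply gives qs = 2p - 16. Without the control the market clears where 176 - 4p = 2p - 16, i.e. p* = 32 and q* = 48.
Since 25 < 32, the ceiling is binding.
At p = 25: qd = 176 - 4·25 = 76 and qs = 2·25 - 16 = 34.
Consumer surplus without the control is ½ · (44 - 32) · 48 = 288.
With the ceiling, 34 units are sold at 25 (assume they go to the highest-value buyers). The demand price at q = 34 is 35.5, so CS = ½ · [(44 - 25) + (35.5 - 25)] · 34 = 501.5.
Change in consumer surplus = 501.5 - 288 = 213.5.

213.5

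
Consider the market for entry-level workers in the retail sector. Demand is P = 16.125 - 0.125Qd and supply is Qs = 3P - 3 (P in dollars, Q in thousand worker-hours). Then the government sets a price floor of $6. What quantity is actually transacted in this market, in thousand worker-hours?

33

Rearranging demand gives Qd = 129 - 8P. Equilibrium: 129 - 8P = 3P - 3, so 132 = 11P and P* = 12, Q* = 33.
Since 6 is below P* = 12, the floor does not bind and the free-market outcome prevails.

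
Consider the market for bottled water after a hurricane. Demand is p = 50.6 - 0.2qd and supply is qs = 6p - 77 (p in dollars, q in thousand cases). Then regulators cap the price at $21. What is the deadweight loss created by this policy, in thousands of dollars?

534.6

Rearranging demand gives qd = 253 - 5p. Equilibrium: 253 - 5p = 6p - 77, so 330 = 11p and p* = 30, q* = 103.
Because the ceiling (21) lies below the market-clearing price, it is binding.
At p = 21: qd = 253 - 5·21 = 148 and qs = 6·21 - 77 = 49.
Quantity traded falls to 49. At q = 49 the demand price is (253 - 49)/5 = 40.8 and the supply price is (77 + 49)/6 = 21.
Deadweight loss = ½ · (40.8 - 21) · (103 - 49) = ½ · 19.8 · 54 = 534.6.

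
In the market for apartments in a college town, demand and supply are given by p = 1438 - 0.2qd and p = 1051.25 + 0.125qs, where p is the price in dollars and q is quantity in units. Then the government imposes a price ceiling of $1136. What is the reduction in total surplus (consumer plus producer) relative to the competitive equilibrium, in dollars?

42598.4

Rearranging demand gives qd = 7190 - 5p; rearranging supply gives qs = 8p - 8410. Without the control the market clears where 7190 - 5p = 8p - 8410, i.e. p* = 1200 and q* = 1190.
Since 1136 < 1200, the ceiling is binding.
At p = 1136: qd = 7190 - 5·1136 = 1510 and qs = 8·1136 - 8410 = 678.
Quantity traded falls to 678. At q = 678 the demand price is (7190 - 678)/5 = 1302.4 and the supply price is (8410 + 678)/8 = 1136.
Deadweight loss = ½ · (1302.4 - 1136) · (1190 - 678) = ½ · 166.4 · 512 = 42598.4.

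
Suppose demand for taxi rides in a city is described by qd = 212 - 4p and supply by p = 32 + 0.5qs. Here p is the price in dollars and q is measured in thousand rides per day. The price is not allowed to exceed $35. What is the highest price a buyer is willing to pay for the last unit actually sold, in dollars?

51.5

Rearranging supply gives qs = 2p - 64. Setting quantity demanded equal to quantity supplied, 212 - 4p = 2p - 64, gives p* = 46 and q* = 28.
Since 35 < 46, the ceiling is binding.
At p = 35: qd = 212 - 4·35 = 72 and qs = 2·35 - 64 = 6.
Only 6 units reach the market. On the demand curve, the marginal buyer's willingness to pay at q = 6 is (212 - 6)/4 = 51.5.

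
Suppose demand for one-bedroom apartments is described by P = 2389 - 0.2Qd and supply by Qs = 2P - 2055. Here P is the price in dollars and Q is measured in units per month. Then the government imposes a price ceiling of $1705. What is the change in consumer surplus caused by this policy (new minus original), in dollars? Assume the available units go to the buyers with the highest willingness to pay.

Rearranging demand gives Qd = 11945 - 5P. Equilibrium: 11945 - 5P = 2P - 2055, so 14000 = 7P and P* = 2000, Q* = 1945.
The ceiling of 1705 is below the equilibrium price 2000, so it binds.
At P = 1705: Qd = 11945 - 5·1705 = 3420 and Qs = 2·1705 - 2055 = 1355.
Consumer surplus without the control is ½ · (2389 - 2000) · 1945 = 378302.5.
With the ceiling, 1355 units are sold at 1705 (assume they go to the highest-value buyers). The demand price at Q = 1355 is 2118, so CS = ½ · [(2389 - 1705) + (2118 - 1705)] · 1355 = 743217.5.
Change in consumer surplus = 743217.5 - 378302.5 = 364915.

364915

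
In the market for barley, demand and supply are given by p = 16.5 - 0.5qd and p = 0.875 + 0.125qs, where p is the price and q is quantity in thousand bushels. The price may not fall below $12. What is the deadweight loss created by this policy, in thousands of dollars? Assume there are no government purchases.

Rearranging demand gives qd = 33 - 2p; rearranging supply gives qs = 8p - 7. In a free market, 33 - 2p = 8p - 7 gives the equilibrium p* = 4, q* = 25.
Since 12 > 4, the floor is binding.
At p = 12: qd = 33 - 2·12 = 9 and qs = 8·12 - 7 = 89.
Quantity traded falls to 9. At q = 9 the demand price is (33 - 9)/2 = 12 and the supply price is (7 + 9)/8 = 2.
Deadweight loss = ½ · (12 - 2) · (25 - 9) = ½ · 10 · 16 = 80.

80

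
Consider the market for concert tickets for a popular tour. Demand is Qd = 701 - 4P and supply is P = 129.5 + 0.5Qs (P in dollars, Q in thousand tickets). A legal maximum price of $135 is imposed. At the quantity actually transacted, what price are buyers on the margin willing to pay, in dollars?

172.5

Rearranging supply gives Qs = 2P - 259. Without the control the market clears where 701 - 4P = 2P - 259, i.e. P* = 160 and Q* = 61.
Since 135 < 160, the ceiling is binding.
At P = 135: Qd = 701 - 4·135 = 161 and Qs = 2·135 - 259 = 11.
Only 11 units reach the market. On the demand curve, the marginal buyer's willingness to pay at Q = 11 is (701 - 11)/4 = 172.5.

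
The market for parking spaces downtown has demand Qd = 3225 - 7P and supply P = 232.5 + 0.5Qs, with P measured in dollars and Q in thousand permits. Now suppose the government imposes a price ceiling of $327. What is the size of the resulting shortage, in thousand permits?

Rearranging supply gives Qs = 2P - 465. Equilibrium: 3225 - 7P = 2P - 465, so 3690 = 9P and P* = 410, Q* = 355.
The ceiling of 327 is below the equilibrium price 410, so it binds.
At P = 327: Qd = 3225 - 7·327 = 936 and Qs = 2·327 - 465 = 189.
Shortage = Qd - Qs = 936 - 189 = 747.

747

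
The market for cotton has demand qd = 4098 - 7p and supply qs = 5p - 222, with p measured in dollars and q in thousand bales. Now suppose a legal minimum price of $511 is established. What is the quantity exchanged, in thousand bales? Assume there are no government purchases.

Setting quantity demanded equal to quantity supplied, 4098 - 7p = 5p - 222, gives p* = 360 and q* = 1578.
Since 511 > 360, the floor is binding.
At p = 511: qd = 4098 - 7·511 = 521 and qs = 5·511 - 222 = 2333.
The quantity actually transacted is the short side, demand: 521.

521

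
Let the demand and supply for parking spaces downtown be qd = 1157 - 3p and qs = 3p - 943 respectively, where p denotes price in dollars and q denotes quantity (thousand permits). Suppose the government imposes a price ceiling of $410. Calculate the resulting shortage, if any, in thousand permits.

0

Setting quantity demanded equal to quantity supplied, 1157 - 3p = 3p - 943, gives p* = 350 and q* = 107.
Since 410 is above p* = 350, the ceiling does not bind and the free-market outcome prevails.
Since the control does not bind, there is no shortage.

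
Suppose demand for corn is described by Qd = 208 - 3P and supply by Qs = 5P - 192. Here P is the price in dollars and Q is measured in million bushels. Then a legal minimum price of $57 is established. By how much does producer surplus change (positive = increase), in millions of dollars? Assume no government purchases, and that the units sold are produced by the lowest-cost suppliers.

214.9

Setting quantity demanded equal to quantity supplied, 208 - 3P = 5P - 192, gives P* = 50 and Q* = 58.
The floor of 57 is above the equilibrium price 50, so it binds.
At P = 57: Qd = 208 - 3·57 = 37 and Qs = 5·57 - 192 = 93.
Producer surplus without the control is ½ · (50 - 38.4) · 58 = 336.4.
With the floor, 37 units are sold at 57. The supply price at Q = 37 is 45.8, so PS = ½ · [(57 - 38.4) + (57 - 45.8)] · 37 = 551.3.
Change in producer surplus = 551.3 - 336.4 = 214.9.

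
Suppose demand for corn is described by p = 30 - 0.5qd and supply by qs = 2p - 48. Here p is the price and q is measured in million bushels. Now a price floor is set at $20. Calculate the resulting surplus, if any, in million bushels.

Rearranging demand gives qd = 60 - 2p. Setting quantity demanded equal to quantity supplied, 60 - 2p = 2p - 48, gives p* = 27 and q* = 6.
Since 20 is below p* = 27, the floor does not bind and the free-market outcome prevails.
Since the control does not bind, there is no surplus.

0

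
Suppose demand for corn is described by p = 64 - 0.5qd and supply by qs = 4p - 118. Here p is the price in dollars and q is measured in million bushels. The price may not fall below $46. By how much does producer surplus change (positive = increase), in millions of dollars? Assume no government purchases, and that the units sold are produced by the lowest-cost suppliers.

167.5

Rearranging demand gives qd = 128 - 2p. In a free market, 128 - 2p = 4p - 118 gives the equilibrium p* = 41, q* = 46.
The floor of 46 is above the equilibrium price 41, so it binds.
At p = 46: qd = 128 - 2·46 = 36 and qs = 4·46 - 118 = 66.
Producer surplus without the control is ½ · (41 - 29.5) · 46 = 264.5.
With the floor, 36 units are sold at 46. The supply price at q = 36 is 38.5, so PS = ½ · [(46 - 29.5) + (46 - 38.5)] · 36 = 432.
Change in producer surplus = 432 - 264.5 = 167.5.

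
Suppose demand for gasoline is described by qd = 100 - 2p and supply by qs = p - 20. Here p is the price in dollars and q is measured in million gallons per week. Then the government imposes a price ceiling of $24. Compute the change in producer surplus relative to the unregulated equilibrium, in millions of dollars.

-192

In a free market, 100 - 2p = p - 20 gives the equilibrium p* = 40, q* = 20.
The ceiling of 24 is below the equilibrium price 40, so it binds.
At p = 24: qd = 100 - 2·24 = 52 and qs = 24 - 20 = 4.
Producer surplus without the control is ½ · (40 - 20) · 20 = 200.
With the ceiling, producers sell 4 units at 24, so PS = ½ · (24 - 20) · 4 = 8.
Change in producer surplus = 8 - 200 = -192.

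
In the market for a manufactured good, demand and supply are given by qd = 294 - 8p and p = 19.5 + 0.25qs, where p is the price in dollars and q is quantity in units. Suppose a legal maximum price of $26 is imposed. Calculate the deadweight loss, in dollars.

Rearranging supply gives qs = 4p - 78. Setting quantity demanded equal to quantity supplied, 294 - 8p = 4p - 78, gives p* = 31 and q* = 46.
Because the ceiling (26) lies below the market-clearing price, it is binding.
At p = 26: qd = 294 - 8·26 = 86 and qs = 4·26 - 78 = 26.
Quantity traded falls to 26. At q = 26 the demand price is (294 - 26)/8 = 33.5 and the supply price is (78 + 26)/4 = 26.
Deadweight loss = ½ · (33.5 - 26) · (46 - 26) = ½ · 7.5 · 20 = 75.

75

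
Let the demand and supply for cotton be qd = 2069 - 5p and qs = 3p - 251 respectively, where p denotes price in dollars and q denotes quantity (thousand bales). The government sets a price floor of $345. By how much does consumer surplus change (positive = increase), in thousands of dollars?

Setting quantity demanded equal to quantity supplied, 2069 - 5p = 3p - 251, gives p* = 290 and q* = 619.
Because the floor (345) lies above the market-clearing price, it is binding.
At p = 345: qd = 2069 - 5·345 = 344 and qs = 3·345 - 251 = 784.
Consumer surplus without the control is ½ · (413.8 - 290) · 619 = 38316.1.
With the floor, consumers buy 344 units at 345, so CS = ½ · (413.8 - 345) · 344 = 11833.6.
Change in consumer surplus = 11833.6 - 38316.1 = -26482.5.

-26482.5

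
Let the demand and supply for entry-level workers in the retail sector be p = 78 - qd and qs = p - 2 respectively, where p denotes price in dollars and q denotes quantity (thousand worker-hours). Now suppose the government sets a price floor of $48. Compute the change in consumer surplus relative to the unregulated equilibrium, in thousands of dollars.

Rearranging demand gives qd = 78 - p. Equilibrium: 78 - p = p - 2, so 80 = 2p and p* = 40, q* = 38.
The floor of 48 is above the equilibrium price 40, so it binds.
At p = 48: qd = 78 - 48 = 30 and qs = 48 - 2 = 46.
Consumer surplus without the control is ½ · (78 - 40) · 38 = 722.
With the floor, consumers buy 30 units at 48, so CS = ½ · (78 - 48) · 30 = 450.
Change in consumer surplus = 450 - 722 = -272.

-272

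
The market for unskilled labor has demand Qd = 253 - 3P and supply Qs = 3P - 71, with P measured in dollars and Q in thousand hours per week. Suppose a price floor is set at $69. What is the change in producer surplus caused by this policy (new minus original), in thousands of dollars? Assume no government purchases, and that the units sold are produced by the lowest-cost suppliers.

352.5

Without the control the market clears where 253 - 3P = 3P - 71, i.e. P* = 54 and Q* = 91.
The floor of 69 is above the equilibrium price 54, so it binds.
At P = 69: Qd = 253 - 3·69 = 46 and Qs = 3·69 - 71 = 136.
Producer surplus without the control is ½ · (54 - 71/3) · 91 = 8281/6.
With the floor, 46 units are sold at 69. The supply price at Q = 46 is 39, so PS = ½ · [(69 - 71/3) + (69 - 39)] · 46 = 5198/3.
Change in producer surplus = 5198/3 - 8281/6 = 352.5.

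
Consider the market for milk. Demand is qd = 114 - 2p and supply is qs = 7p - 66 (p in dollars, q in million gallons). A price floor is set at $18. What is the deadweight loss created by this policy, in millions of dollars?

In a free market, 114 - 2p = 7p - 66 gives the equilibrium p* = 20, q* = 74.
The floor of 18 is below the equilibrium price 20, so it is not binding; the market clears at p* = 20, q* = 74.
Since the control does not bind, no trades are prevented and deadweight loss is zero.

0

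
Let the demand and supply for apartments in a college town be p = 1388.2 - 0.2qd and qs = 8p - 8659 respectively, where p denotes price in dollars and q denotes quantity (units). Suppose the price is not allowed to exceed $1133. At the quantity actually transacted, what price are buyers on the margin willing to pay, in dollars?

Rearranging demand gives qd = 6941 - 5p. Without the control the market clears where 6941 - 5p = 8p - 8659, i.e. p* = 1200 and q* = 941.
Since 1133 < 1200, the ceiling is binding.
At p = 1133: qd = 6941 - 5·1133 = 1276 and qs = 8·1133 - 8659 = 405.
Only 405 units reach the market. On the demand curve, the marginal buyer's willingness to pay at q = 405 is (6941 - 405)/5 = 1307.2.

1307.2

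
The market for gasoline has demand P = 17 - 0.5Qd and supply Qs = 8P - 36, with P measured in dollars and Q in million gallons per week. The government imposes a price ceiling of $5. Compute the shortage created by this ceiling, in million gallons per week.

Rearranging demand gives Qd = 34 - 2P. Without the control the market clears where 34 - 2P = 8P - 36, i.e. P* = 7 and Q* = 20.
Since 5 < 7, the ceiling is binding.
At P = 5: Qd = 34 - 2·5 = 24 and Qs = 8·5 - 36 = 4.
Shortage = Qd - Qs = 24 - 4 = 20.

20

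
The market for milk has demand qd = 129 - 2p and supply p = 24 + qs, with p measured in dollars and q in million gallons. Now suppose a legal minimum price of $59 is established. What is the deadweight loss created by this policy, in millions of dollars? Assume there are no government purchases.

192

Rearranging supply gives qs = p - 24. In a free market, 129 - 2p = p - 24 gives the equilibrium p* = 51, q* = 27.
Because the floor (59) lies above the market-clearing price, it is binding.
At p = 59: qd = 129 - 2·59 = 11 and qs = 59 - 24 = 35.
Quantity traded falls to 11. At q = 11 the demand price is (129 - 11)/2 = 59 and the supply price is 24 + 11 = 35.
Deadweight loss = ½ · (59 - 35) · (27 - 11) = ½ · 24 · 16 = 192.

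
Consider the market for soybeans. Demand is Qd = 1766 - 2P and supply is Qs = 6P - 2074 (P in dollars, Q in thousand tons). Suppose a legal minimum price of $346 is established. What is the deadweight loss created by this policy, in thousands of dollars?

0

Without the control the market clears where 1766 - 2P = 6P - 2074, i.e. P* = 480 and Q* = 806.
Since 346 is below P* = 480, the floor does not bind and the free-market outcome prevails.
Since the control does not bind, no trades are prevented and deadweight loss is zero.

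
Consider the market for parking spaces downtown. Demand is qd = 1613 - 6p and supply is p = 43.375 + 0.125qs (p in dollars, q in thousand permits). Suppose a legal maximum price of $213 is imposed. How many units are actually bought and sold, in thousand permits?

Rearranging supply gives qs = 8p - 347. In a free market, 1613 - 6p = 8p - 347 gives the equilibrium p* = 140, q* = 773.
Since 213 is above p* = 140, the ceiling does not bind and the free-market outcome prevails.

773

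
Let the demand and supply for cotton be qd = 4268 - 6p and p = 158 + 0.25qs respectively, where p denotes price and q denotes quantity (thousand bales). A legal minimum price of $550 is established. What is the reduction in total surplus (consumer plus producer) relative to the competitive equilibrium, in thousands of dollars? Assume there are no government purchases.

27000

Rearranging supply gives qs = 4p - 632. Equilibrium: 4268 - 6p = 4p - 632, so 4900 = 10p and p* = 490, q* = 1328.
Because the floor (550) lies above the market-clearing price, it is binding.
At p = 550: qd = 4268 - 6·550 = 968 and qs = 4·550 - 632 = 1568.
Quantity traded falls to 968. At q = 968 the demand price is (4268 - 968)/6 = 550 and the supply price is (632 + 968)/4 = 400.
Deadweight loss = ½ · (550 - 400) · (1328 - 968) = ½ · 150 · 360 = 27000.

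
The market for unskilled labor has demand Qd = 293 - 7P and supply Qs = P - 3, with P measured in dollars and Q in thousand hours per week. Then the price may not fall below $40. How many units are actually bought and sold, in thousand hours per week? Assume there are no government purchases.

Without the control the market clears where 293 - 7P = P - 3, i.e. P* = 37 and Q* = 34.
The floor of 40 is above the equilibrium price 37, so it binds.
At P = 40: Qd = 293 - 7·40 = 13 and Qs = 40 - 3 = 37.
The quantity actually transacted is the short side, demand: 13.

13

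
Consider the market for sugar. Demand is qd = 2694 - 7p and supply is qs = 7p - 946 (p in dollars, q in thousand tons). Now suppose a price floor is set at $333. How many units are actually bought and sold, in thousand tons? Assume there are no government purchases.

363

Without the control the market clears where 2694 - 7p = 7p - 946, i.e. p* = 260 and q* = 874.
Since 333 > 260, the floor is binding.
At p = 333: qd = 2694 - 7·333 = 363 and qs = 7·333 - 946 = 1385.
The quantity actually transacted is the short side, demand: 363.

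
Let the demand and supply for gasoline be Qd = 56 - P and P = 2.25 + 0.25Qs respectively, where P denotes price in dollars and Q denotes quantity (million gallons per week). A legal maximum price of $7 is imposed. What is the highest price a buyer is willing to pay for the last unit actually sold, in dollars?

Rearranging supply gives Qs = 4P - 9. Without the control the market clears where 56 - P = 4P - 9, i.e. P* = 13 and Q* = 43.
Since 7 < 13, the ceiling is binding.
At P = 7: Qd = 56 - 7 = 49 and Qs = 4·7 - 9 = 19.
Only 19 units reach the market. On the demand curve, the marginal buyer's willingness to pay at Q = 19 is (56 - 19) = 37.

37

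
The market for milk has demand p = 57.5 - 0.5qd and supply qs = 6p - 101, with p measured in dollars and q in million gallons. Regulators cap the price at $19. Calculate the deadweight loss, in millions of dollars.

Rearranging demand gives qd = 115 - 2p. Without the control the market clears where 115 - 2p = 6p - 101, i.e. p* = 27 and q* = 61.
Since 19 < 27, the ceiling is binding.
At p = 19: qd = 115 - 2·19 = 77 and qs = 6·19 - 101 = 13.
Quantity traded falls to 13. At q = 13 the demand price is (115 - 13)/2 = 51 and the supply price is (101 + 13)/6 = 19.
Deadweight loss = ½ · (51 - 19) · (61 - 13) = ½ · 32 · 48 = 768.

768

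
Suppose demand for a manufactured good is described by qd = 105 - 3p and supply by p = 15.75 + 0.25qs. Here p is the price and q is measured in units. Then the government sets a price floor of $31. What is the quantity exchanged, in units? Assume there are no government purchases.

12

Rearranging supply gives qs = 4p - 63. Setting quantity demanded equal to quantity supplied, 105 - 3p = 4p - 63, gives p* = 24 and q* = 33.
Since 31 > 24, the floor is binding.
At p = 31: qd = 105 - 3·31 = 12 and qs = 4·31 - 63 = 61.
The quantity actually transacted is the short side, demand: 12.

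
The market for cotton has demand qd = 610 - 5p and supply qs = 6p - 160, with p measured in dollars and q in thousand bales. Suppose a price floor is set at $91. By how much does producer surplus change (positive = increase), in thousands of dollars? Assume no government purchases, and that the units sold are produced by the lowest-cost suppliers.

2336.25

Equilibrium: 610 - 5p = 6p - 160, so 770 = 11p and p* = 70, q* = 260.
The floor of 91 is above the equilibrium price 70, so it binds.
At p = 91: qd = 610 - 5·91 = 155 and qs = 6·91 - 160 = 386.
Producer surplus without the control is ½ · (70 - 80/3) · 260 = 16900/3.
With the floor, 155 units are sold at 91. The supply price at q = 155 is 52.5, so PS = ½ · [(91 - 80/3) + (91 - 52.5)] · 155 = 95635/12.
Change in producer surplus = 95635/12 - 16900/3 = 2336.25.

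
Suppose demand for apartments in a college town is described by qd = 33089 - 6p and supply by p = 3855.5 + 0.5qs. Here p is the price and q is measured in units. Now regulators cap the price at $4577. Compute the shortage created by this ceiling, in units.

4184

Rearranging supply gives qs = 2p - 7711. Without the control the market clears where 33089 - 6p = 2p - 7711, i.e. p* = 5100 and q* = 2489.
Since 4577 < 5100, the ceiling is binding.
At p = 4577: qd = 33089 - 6·4577 = 5627 and qs = 2·4577 - 7711 = 1443.
Shortage = qd - qs = 5627 - 1443 = 4184.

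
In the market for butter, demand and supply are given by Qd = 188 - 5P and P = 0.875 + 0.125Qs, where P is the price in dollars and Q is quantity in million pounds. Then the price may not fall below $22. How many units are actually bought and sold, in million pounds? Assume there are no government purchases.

78

Rearranging supply gives Qs = 8P - 7. Setting quantity demanded equal to quantity supplied, 188 - 5P = 8P - 7, gives P* = 15 and Q* = 113.
Because the floor (22) lies above the market-clearing price, it is binding.
At P = 22: Qd = 188 - 5·22 = 78 and Qs = 8·22 - 7 = 169.
The quantity actually transacted is the short side, demand: 78.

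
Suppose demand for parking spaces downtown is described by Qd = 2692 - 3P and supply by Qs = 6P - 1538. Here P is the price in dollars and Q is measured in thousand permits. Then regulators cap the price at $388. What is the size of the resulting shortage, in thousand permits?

Without the control the market clears where 2692 - 3P = 6P - 1538, i.e. P* = 470 and Q* = 1282.
The ceiling of 388 is below the equilibrium price 470, so it binds.
At P = 388: Qd = 2692 - 3·388 = 1528 and Qs = 6·388 - 1538 = 790.
Shortage = Qd - Qs = 1528 - 790 = 738.

738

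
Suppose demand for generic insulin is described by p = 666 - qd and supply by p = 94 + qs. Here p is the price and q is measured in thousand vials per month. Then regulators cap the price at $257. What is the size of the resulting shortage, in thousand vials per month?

246

Rearranging demand gives qd = 666 - p; rearranging supply gives qs = p - 94. In a free market, 666 - p = p - 94 gives the equilibrium p* = 380, q* = 286.
The ceiling of 257 is below the equilibrium price 380, so it binds.
At p = 257: qd = 666 - 257 = 409 and qs = 257 - 94 = 163.
Shortage = qd - qs = 409 - 163 = 246.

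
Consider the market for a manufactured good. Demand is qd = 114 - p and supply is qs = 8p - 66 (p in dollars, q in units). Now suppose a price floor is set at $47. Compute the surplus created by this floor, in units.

243

Without the control the market clears where 114 - p = 8p - 66, i.e. p* = 20 and q* = 94.
Since 47 > 20, the floor is binding.
At p = 47: qd = 114 - 47 = 67 and qs = 8·47 - 66 = 310.
Surplus = qs - qd = 310 - 67 = 243.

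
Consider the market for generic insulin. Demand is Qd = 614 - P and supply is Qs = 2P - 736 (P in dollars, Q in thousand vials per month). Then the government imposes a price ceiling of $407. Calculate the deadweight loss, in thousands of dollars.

Without the control the market clears where 614 - P = 2P - 736, i.e. P* = 450 and Q* = 164.
Because the ceiling (407) lies below the market-clearing price, it is binding.
At P = 407: Qd = 614 - 407 = 207 and Qs = 2·407 - 736 = 78.
Quantity traded falls to 78. At Q = 78 the demand price is 614 - 78 = 536 and the supply price is (736 + 78)/2 = 407.
Deadweight loss = ½ · (536 - 407) · (164 - 78) = ½ · 129 · 86 = 5547.

5547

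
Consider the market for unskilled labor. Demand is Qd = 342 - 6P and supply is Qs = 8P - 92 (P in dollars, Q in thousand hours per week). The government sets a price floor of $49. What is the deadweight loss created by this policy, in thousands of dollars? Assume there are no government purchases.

Setting quantity demanded equal to quantity supplied, 342 - 6P = 8P - 92, gives P* = 31 and Q* = 156.
Since 49 > 31, the floor is binding.
At P = 49: Qd = 342 - 6·49 = 48 and Qs = 8·49 - 92 = 300.
Quantity traded falls to 48. At Q = 48 the demand price is (342 - 48)/6 = 49 and the supply price is (92 + 48)/8 = 17.5.
Deadweight loss = ½ · (49 - 17.5) · (156 - 48) = ½ · 31.5 · 108 = 1701.

1701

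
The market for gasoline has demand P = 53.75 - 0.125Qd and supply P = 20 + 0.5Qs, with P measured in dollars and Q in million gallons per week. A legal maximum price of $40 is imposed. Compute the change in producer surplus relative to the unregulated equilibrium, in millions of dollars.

Rearranging demand gives Qd = 430 - 8P; rearranging supply gives Qs = 2P - 40. Equilibrium: 430 - 8P = 2P - 40, so 470 = 10P and P* = 47, Q* = 54.
The ceiling of 40 is below the equilibrium price 47, so it binds.
At P = 40: Qd = 430 - 8·40 = 110 and Qs = 2·40 - 40 = 40.
Producer surplus without the control is ½ · (47 - 20) · 54 = 729.
With the ceiling, producers sell 40 units at 40, so PS = ½ · (40 - 20) · 40 = 400.
Change in producer surplus = 400 - 729 = -329.

-329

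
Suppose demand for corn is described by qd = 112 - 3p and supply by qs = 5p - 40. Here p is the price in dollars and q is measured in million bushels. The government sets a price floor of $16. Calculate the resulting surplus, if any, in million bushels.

In a free market, 112 - 3p = 5p - 40 gives the equilibrium p* = 19, q* = 55.
Since 16 is below p* = 19, the floor does not bind and the free-market outcome prevails.
Since the control does not bind, there is no surplus.

0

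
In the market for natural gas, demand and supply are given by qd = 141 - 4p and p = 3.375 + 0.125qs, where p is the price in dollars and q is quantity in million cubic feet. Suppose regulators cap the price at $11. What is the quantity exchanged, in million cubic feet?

Rearranging supply gives qs = 8p - 27. Without the control the market clears where 141 - 4p = 8p - 27, i.e. p* = 14 and q* = 85.
Since 11 < 14, the ceiling is binding.
At p = 11: qd = 141 - 4·11 = 97 and qs = 8·11 - 27 = 61.
The quantity actually transacted is the short side, supply: 61.

61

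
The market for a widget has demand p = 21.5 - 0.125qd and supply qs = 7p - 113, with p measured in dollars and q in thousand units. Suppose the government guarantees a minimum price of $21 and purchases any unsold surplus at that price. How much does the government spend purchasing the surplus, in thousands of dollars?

Rearranging demand gives qd = 172 - 8p. Setting quantity demanded equal to quantity supplied, 172 - 8p = 7p - 113, gives p* = 19 and q* = 20.
Since 21 > 19, the floor is binding.
At p = 21: qd = 172 - 8·21 = 4 and qs = 7·21 - 113 = 34.
Surplus = qs - qd = 30.
Government expenditure = surplus × support price = 30 × 21 = 630.

630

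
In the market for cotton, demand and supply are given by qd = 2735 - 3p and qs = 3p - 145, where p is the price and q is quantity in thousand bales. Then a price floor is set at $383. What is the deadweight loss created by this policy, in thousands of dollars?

0

Without the control the market clears where 2735 - 3p = 3p - 145, i.e. p* = 480 and q* = 1295.
The floor of 383 is below the equilibrium price 480, so it is not binding; the market clears at p* = 480, q* = 1295.
Since the control does not bind, no trades are prevented and deadweight loss is zero.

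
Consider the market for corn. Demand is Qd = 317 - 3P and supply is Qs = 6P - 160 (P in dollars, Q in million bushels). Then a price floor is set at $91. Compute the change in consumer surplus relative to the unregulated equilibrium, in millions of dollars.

-3838

Without the control the market clears where 317 - 3P = 6P - 160, i.e. P* = 53 and Q* = 158.
The floor of 91 is above the equilibrium price 53, so it binds.
At P = 91: Qd = 317 - 3·91 = 44 and Qs = 6·91 - 160 = 386.
Consumer surplus without the control is ½ · (317/3 - 53) · 158 = 12482/3.
With the floor, consumers buy 44 units at 91, so CS = ½ · (317/3 - 91) · 44 = 968/3.
Change in consumer surplus = 968/3 - 12482/3 = -3838.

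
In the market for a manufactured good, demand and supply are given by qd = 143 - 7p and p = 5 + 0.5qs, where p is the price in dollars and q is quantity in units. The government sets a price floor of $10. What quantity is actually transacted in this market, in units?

24

Rearranging supply gives qs = 2p - 10. Equilibrium: 143 - 7p = 2p - 10, so 153 = 9p and p* = 17, q* = 24.
Since 10 is below p* = 17, the floor does not bind and the free-market outcome prevails.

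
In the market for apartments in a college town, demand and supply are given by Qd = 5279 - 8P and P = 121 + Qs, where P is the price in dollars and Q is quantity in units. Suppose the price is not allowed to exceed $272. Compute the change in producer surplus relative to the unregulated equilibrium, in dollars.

-103320

Rearranging supply gives Qs = P - 121. Without the control the market clears where 5279 - 8P = P - 121, i.e. P* = 600 and Q* = 479.
Because the ceiling (272) lies below the market-clearing price, it is binding.
At P = 272: Qd = 5279 - 8·272 = 3103 and Qs = 272 - 121 = 151.
Producer surplus without the control is ½ · (600 - 121) · 479 = 114720.5.
With the ceiling, producers sell 151 units at 272, so PS = ½ · (272 - 121) · 151 = 11400.5.
Change in producer surplus = 11400.5 - 114720.5 = -103320.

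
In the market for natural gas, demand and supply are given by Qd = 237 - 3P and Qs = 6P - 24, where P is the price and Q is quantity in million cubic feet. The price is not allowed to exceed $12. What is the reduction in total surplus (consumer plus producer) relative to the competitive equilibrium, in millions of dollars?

2601

In a free market, 237 - 3P = 6P - 24 gives the equilibrium P* = 29, Q* = 150.
Because the ceiling (12) lies below the market-clearing price, it is binding.
At P = 12: Qd = 237 - 3·12 = 201 and Qs = 6·12 - 24 = 48.
Quantity traded falls to 48. At Q = 48 the demand price is (237 - 48)/3 = 63 and the supply price is (24 + 48)/6 = 12.
Deadweight loss = ½ · (63 - 12) · (150 - 48) = ½ · 51 · 102 = 2601.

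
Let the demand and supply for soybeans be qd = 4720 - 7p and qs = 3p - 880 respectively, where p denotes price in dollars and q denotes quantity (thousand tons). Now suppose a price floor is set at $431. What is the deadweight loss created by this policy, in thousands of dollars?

Without the control the market clears where 4720 - 7p = 3p - 880, i.e. p* = 560 and q* = 800.
Since 431 is below p* = 560, the floor does not bind and the free-market outcome prevails.
Since the control does not bind, no trades are prevented and deadweight loss is zero.

0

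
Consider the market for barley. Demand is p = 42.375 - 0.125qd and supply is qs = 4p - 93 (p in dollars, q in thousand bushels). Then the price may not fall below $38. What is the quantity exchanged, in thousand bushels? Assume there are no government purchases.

35

Rearranging demand gives qd = 339 - 8p. Setting quantity demanded equal to quantity supplied, 339 - 8p = 4p - 93, gives p* = 36 and q* = 51.
Since 38 > 36, the floor is binding.
At p = 38: qd = 339 - 8·38 = 35 and qs = 4·38 - 93 = 59.
The quantity actually transacted is the short side, demand: 35.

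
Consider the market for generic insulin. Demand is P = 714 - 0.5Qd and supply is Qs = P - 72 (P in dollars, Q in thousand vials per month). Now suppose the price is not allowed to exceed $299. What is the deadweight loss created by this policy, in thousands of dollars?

30300.75

Rearranging demand gives Qd = 1428 - 2P. In a free market, 1428 - 2P = P - 72 gives the equilibrium P* = 500, Q* = 428.
The ceiling of 299 is below the equilibrium price 500, so it binds.
At P = 299: Qd = 1428 - 2·299 = 830 and Qs = 299 - 72 = 227.
Quantity traded falls to 227. At Q = 227 the demand price is (1428 - 227)/2 = 600.5 and the supply price is 72 + 227 = 299.
Deadweight loss = ½ · (600.5 - 299) · (428 - 227) = ½ · 301.5 · 201 = 30300.75.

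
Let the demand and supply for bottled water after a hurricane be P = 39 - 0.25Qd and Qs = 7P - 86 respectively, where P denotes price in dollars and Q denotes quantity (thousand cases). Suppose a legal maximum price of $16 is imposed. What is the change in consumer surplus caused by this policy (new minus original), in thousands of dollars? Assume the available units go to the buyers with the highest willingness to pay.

-64.5

Rearranging demand gives Qd = 156 - 4P. Setting quantity demanded equal to quantity supplied, 156 - 4P = 7P - 86, gives P* = 22 and Q* = 68.
The ceiling of 16 is below the equilibrium price 22, so it binds.
At P = 16: Qd = 156 - 4·16 = 92 and Qs = 7·16 - 86 = 26.
Consumer surplus without the control is ½ · (39 - 22) · 68 = 578.
With the ceiling, 26 units are sold at 16 (assume they go to the highest-value buyers). The demand price at Q = 26 is 32.5, so CS = ½ · [(39 - 16) + (32.5 - 16)] · 26 = 513.5.
Change in consumer surplus = 513.5 - 578 = -64.5.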